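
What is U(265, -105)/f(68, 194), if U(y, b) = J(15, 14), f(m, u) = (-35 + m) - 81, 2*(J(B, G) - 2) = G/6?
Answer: -19/288 ≈ -0.065972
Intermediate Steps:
J(B, G) = 2 + G/12 (J(B, G) = 2 + (G/6)/2 = 2 + G/12)
f(m, u) = -116 + m
U(y, b) = 19/6 (U(y, b) = 2 + (1/12)*14 = 2 + 7/6 = 19/6)
U(265, -105)/f(68, 194) = 19/(6*(-116 + 68)) = (19/6)/(-48) = (19/6)*(-1/48) = -19/288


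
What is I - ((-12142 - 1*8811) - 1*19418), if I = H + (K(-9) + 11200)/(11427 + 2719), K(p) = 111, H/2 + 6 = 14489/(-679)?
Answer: 387251360487/9605134 ≈ 40317.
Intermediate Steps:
H = -37126/679 (H = -12 + 2*(14489/(-679)) = -12 + 2*(14489*(-1/679)) = -12 + 2*(-14489/679) = -12 - 28978/679 = -37126/679 ≈ -54.677)
I = -517504227/9605134 (I = -37126/679 + (111 + 11200)/(11427 + 2719) = -37126/679 + 11311/14146 = -517504227/9605134 ≈ -53.878)
I - ((-12142 - 1*8811) - 1*19418) = -517504227/9605134 - ((-12142 - 1*8811) - 1*19418) = -517504227/9605134 - ((-12142 - 8811) - 19418) = -517504227/9605134 - (-20953 - 19418) = -517504227/9605134 - 1*(-40371) = -517504227/9605134 + 40371 = 387251360487/9605134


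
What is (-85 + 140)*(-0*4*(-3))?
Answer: 0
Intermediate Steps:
(-85 + 140)*(-0*4*(-3)) = 55*(-5*0*(-3)) = 55*(0*(-3)) = 55*0 = 0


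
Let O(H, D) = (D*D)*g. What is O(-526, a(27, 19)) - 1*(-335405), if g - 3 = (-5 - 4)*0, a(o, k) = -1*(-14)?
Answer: 335993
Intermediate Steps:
a(o, k) = 14
g = 3 (g = 3 + (-5 - 4)*0 = 3 - 9*0 = 3 + 0 = 3)
O(H, D) = 3*D² (O(H, D) = (D*D)*3 = D²*3 = 3*D²)
O(-526, a(27, 19)) - 1*(-335405) = 3*14² - 1*(-335405) = 3*196 + 335405 = 588 + 335405 = 335993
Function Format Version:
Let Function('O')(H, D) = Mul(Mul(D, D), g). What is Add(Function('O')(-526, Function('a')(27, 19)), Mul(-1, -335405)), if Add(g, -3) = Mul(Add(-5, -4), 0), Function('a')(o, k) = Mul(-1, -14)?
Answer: 335993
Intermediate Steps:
Function('a')(o, k) = 14
g = 3 (g = Add(3, Mul(Add(-5, -4), 0)) = Add(3, Mul(-9, 0)) = Add(3, 0) = 3)
Function('O')(H, D) = Mul(3, Pow(D, 2)) (Function('O')(H, D) = Mul(Mul(D, D), 3) = Mul(Pow(D, 2), 3) = Mul(3, Pow(D, 2)))
Add(Function('O')(-526, Function('a')(27, 19)), Mul(-1, -335405)) = Add(Mul(3, Pow(14, 2)), Mul(-1, -335405)) = Add(Mul(3, 196), 335405) = Add(588, 335405) = 335993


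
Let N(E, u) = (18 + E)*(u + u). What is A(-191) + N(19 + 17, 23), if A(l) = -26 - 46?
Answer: 2412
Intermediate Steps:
A(l) = -72
N(E, u) = 2*u*(18 + E) (N(E, u) = (18 + E)*(2*u) = 2*u*(18 + E))
A(-191) + N(19 + 17, 23) = -72 + 2*23*(18 + (19 + 17)) = -72 + 2*23*(18 + 36) = -72 + 2*23*54 = -72 + 2484 = 2412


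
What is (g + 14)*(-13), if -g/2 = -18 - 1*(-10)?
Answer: -390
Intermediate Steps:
g = 16 (g = -2*(-18 - 1*(-10)) = -2*(-18 + 10) = -2*(-8) = 16)
(g + 14)*(-13) = (16 + 14)*(-13) = 30*(-13) = -390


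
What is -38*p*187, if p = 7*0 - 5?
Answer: 35530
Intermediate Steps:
p = -5 (p = 0 - 5 = -5)
-38*p*187 = -38*(-5)*187 = 190*187 = 35530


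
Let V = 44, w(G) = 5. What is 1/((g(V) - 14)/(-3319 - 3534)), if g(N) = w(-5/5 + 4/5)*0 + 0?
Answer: 979/2 ≈ 489.50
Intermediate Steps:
g(N) = 0 (g(N) = 5*0 + 0 = 0 + 0 = 0)
1/((g(V) - 14)/(-3319 - 3534)) = 1/((0 - 14)/(-3319 - 3534)) = 1/(-14/(-6853)) = 1/(-14*(-1/6853)) = 1/(2/979) = 979/2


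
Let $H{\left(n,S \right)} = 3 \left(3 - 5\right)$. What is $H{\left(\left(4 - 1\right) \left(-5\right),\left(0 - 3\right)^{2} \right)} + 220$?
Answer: $214$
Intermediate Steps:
$H{\left(n,S \right)} = -6$ ($H{\left(n,S \right)} = 3 \left(-2\right) = -6$)
$H{\left(\left(4 - 1\right) \left(-5\right),\left(0 - 3\right)^{2} \right)} + 220 = -6 + 220 = 214$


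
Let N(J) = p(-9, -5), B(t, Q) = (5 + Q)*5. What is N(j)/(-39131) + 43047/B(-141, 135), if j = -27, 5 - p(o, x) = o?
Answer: 1684462357/27391700 ≈ 61.495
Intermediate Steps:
p(o, x) = 5 - o
B(t, Q) = 25 + 5*Q
N(J) = 14 (N(J) = 5 - 1*(-9) = 5 + 9 = 14)
N(j)/(-39131) + 43047/B(-141, 135) = 14/(-39131) + 43047/(25 + 5*135) = 14*(-1/39131) + 43047/(25 + 675) = -14/39131 + 43047/700 = 1684462357/27391700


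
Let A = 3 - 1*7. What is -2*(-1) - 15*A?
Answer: 62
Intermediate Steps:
A = -4 (A = 3 - 7 = -4)
-2*(-1) - 15*A = -2*(-1) - 15*(-4) = 2 + 60 = 62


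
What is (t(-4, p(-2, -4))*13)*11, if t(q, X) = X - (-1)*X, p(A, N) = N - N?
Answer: 0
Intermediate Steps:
p(A, N) = 0
t(q, X) = 2*X (t(q, X) = X + X = 2*X)
(t(-4, p(-2, -4))*13)*11 = ((2*0)*13)*11 = (0*13)*11 = 0*11 = 0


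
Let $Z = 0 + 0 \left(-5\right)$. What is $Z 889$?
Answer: $0$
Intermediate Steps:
$Z = 0$ ($Z = 0 + 0 = 0$)
$Z 889 = 0 \cdot 889 = 0$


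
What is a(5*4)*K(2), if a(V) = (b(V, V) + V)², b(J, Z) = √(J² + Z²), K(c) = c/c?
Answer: 1200 + 800*√2 ≈ 2331.4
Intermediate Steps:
K(c) = 1
a(V) = (V + √2*√(V²))² (a(V) = (√(V² + V²) + V)² = (√(2*V²) + V)² = (√2*√(V²) + V)² = (V + √2*√(V²))²)
a(5*4)*K(2) = (5*4 + √2*√((5*4)²))²*1 = (20 + √2*√(20²))²*1 = (20 + √2*√400)²*1 = (20 + √2*20)²*1 = (20 + 20*√2)²*1 = (20 + 20*√2)²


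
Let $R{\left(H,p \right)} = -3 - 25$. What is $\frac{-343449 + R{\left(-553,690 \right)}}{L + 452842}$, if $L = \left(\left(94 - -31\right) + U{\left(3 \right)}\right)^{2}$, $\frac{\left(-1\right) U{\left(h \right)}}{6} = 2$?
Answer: $- \frac{343477}{465611} \approx -0.73769$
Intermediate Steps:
$U{\left(h \right)} = -12$ ($U{\left(h \right)} = \left(-6\right) 2 = -12$)
$R{\left(H,p \right)} = -28$ ($R{\left(H,p \right)} = -3 - 25 = -28$)
$L = 12769$ ($L = \left(\left(94 - -31\right) - 12\right)^{2} = \left(\left(94 + 31\right) - 12\right)^{2} = \left(125 - 12\right)^{2} = 113^{2} = 12769$)
$\frac{-343449 + R{\left(-553,690 \right)}}{L + 452842} = \frac{-343449 - 28}{12769 + 452842} = - \frac{343477}{465611}$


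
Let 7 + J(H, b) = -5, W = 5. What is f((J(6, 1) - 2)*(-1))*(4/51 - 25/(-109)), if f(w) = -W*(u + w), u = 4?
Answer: -51330/1853 ≈ -27.701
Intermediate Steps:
J(H, b) = -12 (J(H, b) = -7 - 5 = -12)
f(w) = -20 - 5*w (f(w) = -5*(4 + w) = -(20 + 5*w) = -20 - 5*w)
f((J(6, 1) - 2)*(-1))*(4/51 - 25/(-109)) = (-20 - 5*(-12 - 2)*(-1))*(4/51 - 25/(-109)) = (-20 - (-70)*(-1))*(4*(1/51) - 25*(-1/109)) = (-20 - 5*14)*(4/51 + 25/109) = (-20 - 70)*(1711/5559) = -90*1711/5559 = -51330/1853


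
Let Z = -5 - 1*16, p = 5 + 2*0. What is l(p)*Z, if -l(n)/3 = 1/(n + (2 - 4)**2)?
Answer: 7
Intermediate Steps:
p = 5 (p = 5 + 0 = 5)
Z = -21 (Z = -5 - 16 = -21)
l(n) = -3/(4 + n) (l(n) = -3/(n + (2 - 4)**2) = -3/(n + (-2)**2) = -3/(n + 4) = -3/(4 + n))
l(p)*Z = -3/(4 + 5)*(-21) = -3/9*(-21) = -3*1/9*(-21) = -1/3*(-21) = 7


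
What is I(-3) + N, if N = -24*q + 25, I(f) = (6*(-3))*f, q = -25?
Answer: 679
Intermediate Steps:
I(f) = -18*f
N = 625 (N = -24*(-25) + 25 = 600 + 25 = 625)
I(-3) + N = -18*(-3) + 625 = 54 + 625 = 679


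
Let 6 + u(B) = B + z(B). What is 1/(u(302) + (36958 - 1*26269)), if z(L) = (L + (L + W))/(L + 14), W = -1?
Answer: 316/3471863 ≈ 9.1017e-5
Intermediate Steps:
z(L) = (-1 + 2*L)/(14 + L) (z(L) = (L + (L - 1))/(L + 14) = (L + (-1 + L))/(14 + L) = (-1 + 2*L)/(14 + L))
u(B) = -6 + B + (-1 + 2*B)/(14 + B) (u(B) = -6 + (B + (-1 + 2*B)/(14 + B)) = -6 + B + (-1 + 2*B)/(14 + B))
1/(u(302) + (36958 - 1*26269)) = 1/((-85 + 302² + 10*302)/(14 + 302) + (36958 - 1*26269)) = 1/((-85 + 91204 + 3020)/316 + (36958 - 26269)) = 1/((1/316)*94139 + 10689) = 1/(94139/316 + 10689) = 1/(3471863/316) = 316/3471863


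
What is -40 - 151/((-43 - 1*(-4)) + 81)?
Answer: -1831/42 ≈ -43.595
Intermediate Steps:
-40 - 151/((-43 - 1*(-4)) + 81) = -40 - 151/((-43 + 4) + 81) = -40 - 151/(-39 + 81) = -40 - 151/42 = -1831/42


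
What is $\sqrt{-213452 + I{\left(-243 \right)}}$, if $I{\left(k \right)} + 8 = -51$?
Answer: $i \sqrt{213511} \approx 462.07 i$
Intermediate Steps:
$I{\left(k \right)} = -59$ ($I{\left(k \right)} = -8 - 51 = -59$)
$\sqrt{-213452 + I{\left(-243 \right)}} = \sqrt{-213452 - 59} = \sqrt{-213511} = i \sqrt{213511}$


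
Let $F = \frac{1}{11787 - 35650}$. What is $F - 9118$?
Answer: $- \frac{217582835}{23863} \approx -9118.0$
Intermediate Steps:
$F = - \frac{1}{23863}$ ($F = \frac{1}{-23863} = - \frac{1}{23863} \approx -4.1906 \cdot 10^{-5}$)
$F - 9118 = - \frac{1}{23863} - 9118 = - \frac{217582835}{23863}$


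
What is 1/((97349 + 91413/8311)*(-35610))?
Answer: -8311/28814150280720 ≈ -2.8843e-10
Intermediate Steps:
1/((97349 + 91413/8311)*(-35610)) = -1/35610/(97349 + 91413*(1/8311)) = -1/35610/(97349 + 91413/8311) = -1/35610/(809158952/8311) = (8311/809158952)*(-1/35610) = -8311/28814150280720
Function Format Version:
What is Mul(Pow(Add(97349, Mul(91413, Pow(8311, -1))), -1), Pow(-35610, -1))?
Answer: Rational(-8311, 28814150280720) ≈ -2.8843e-10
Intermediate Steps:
Mul(Pow(Add(97349, Mul(91413, Pow(8311, -1))), -1), Pow(-35610, -1)) = Mul(Pow(Add(97349, Mul(91413, Rational(1, 8311))), -1), Rational(-1, 35610)) = Mul(Pow(Add(97349, Rational(91413, 8311)), -1), Rational(-1, 35610)) = Mul(Pow(Rational(809158952, 8311), -1), Rational(-1, 35610)) = Mul(Rational(8311, 809158952), Rational(-1, 35610)) = Rational(-8311, 28814150280720)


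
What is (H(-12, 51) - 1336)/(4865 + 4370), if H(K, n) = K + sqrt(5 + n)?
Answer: -1348/9235 + 2*sqrt(14)/9235 ≈ -0.14516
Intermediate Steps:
(H(-12, 51) - 1336)/(4865 + 4370) = ((-12 + sqrt(5 + 51)) - 1336)/(4865 + 4370) = ((-12 + sqrt(56)) - 1336)/9235 = ((-12 + 2*sqrt(14)) - 1336)*(1/9235) = (-1348 + 2*sqrt(14))*(1/9235) = -1348/9235 + 2*sqrt(14)/9235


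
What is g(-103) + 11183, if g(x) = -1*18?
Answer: 11165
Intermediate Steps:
g(x) = -18
g(-103) + 11183 = -18 + 11183 = 11165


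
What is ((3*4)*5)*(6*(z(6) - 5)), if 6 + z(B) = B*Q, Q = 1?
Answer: -1800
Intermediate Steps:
z(B) = -6 + B (z(B) = -6 + B*1 = -6 + B)
((3*4)*5)*(6*(z(6) - 5)) = ((3*4)*5)*(6*((-6 + 6) - 5)) = (12*5)*(6*(0 - 5)) = 60*(6*(-5)) = 60*(-30) = -1800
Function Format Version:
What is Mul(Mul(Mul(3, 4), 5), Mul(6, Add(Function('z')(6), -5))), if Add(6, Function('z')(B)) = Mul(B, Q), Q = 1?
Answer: -1800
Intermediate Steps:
Function('z')(B) = Add(-6, B) (Function('z')(B) = Add(-6, Mul(B, 1)) = Add(-6, B))
Mul(Mul(Mul(3, 4), 5), Mul(6, Add(Function('z')(6), -5))) = Mul(Mul(Mul(3, 4), 5), Mul(6, Add(Add(-6, 6), -5))) = Mul(Mul(12, 5), Mul(6, Add(0, -5))) = Mul(60, Mul(6, -5)) = Mul(60, -30) = -1800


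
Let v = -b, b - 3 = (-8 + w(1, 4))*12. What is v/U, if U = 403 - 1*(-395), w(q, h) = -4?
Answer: 47/266 ≈ 0.17669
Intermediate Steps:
b = -141 (b = 3 + (-8 - 4)*12 = 3 - 12*12 = 3 - 144 = -141)
v = 141 (v = -1*(-141) = 141)
U = 798 (U = 403 + 395 = 798)
v/U = 141/798 = 141*(1/798) = 47/266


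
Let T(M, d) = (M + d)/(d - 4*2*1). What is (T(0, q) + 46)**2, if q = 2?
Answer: 18769/9 ≈ 2085.4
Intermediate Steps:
T(M, d) = (M + d)/(-8 + d) (T(M, d) = (M + d)/(d - 8*1) = (M + d)/(d - 8) = (M + d)/(-8 + d))
(T(0, q) + 46)**2 = ((0 + 2)/(-8 + 2) + 46)**2 = (2/(-6) + 46)**2 = (-1/6*2 + 46)**2 = (-1/3 + 46)**2 = (137/3)**2 = 18769/9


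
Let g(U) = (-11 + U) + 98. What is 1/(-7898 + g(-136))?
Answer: -1/7947 ≈ -0.00012583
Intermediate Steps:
g(U) = 87 + U
1/(-7898 + g(-136)) = 1/(-7898 + (87 - 136)) = 1/(-7898 - 49) = 1/(-7947) = -1/7947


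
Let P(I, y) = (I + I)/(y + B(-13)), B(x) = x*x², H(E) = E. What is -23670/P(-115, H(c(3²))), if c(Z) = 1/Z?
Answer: -5200036/23 ≈ -2.2609e+5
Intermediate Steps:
B(x) = x³
P(I, y) = 2*I/(-2197 + y) (P(I, y) = (I + I)/(y + (-13)³) = (2*I)/(y - 2197) = (2*I)/(-2197 + y) = 2*I/(-2197 + y))
-23670/P(-115, H(c(3²))) = -23670/(2*(-115)/(-2197 + 1/(3²))) = -23670/(2*(-115)/(-2197 + 1/9)) = -23670/(2*(-115)/(-2197 + ⅑)) = -23670/(2*(-115)/(-19772/9)) = -23670/(2*(-115)*(-9/19772)) = -23670/1035/9886 = -23670*9886/1035 = -5200036/23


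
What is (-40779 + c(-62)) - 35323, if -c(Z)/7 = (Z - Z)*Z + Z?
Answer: -75668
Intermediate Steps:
c(Z) = -7*Z (c(Z) = -7*((Z - Z)*Z + Z) = -7*(0*Z + Z) = -7*(0 + Z) = -7*Z)
(-40779 + c(-62)) - 35323 = (-40779 - 7*(-62)) - 35323 = (-40779 + 434) - 35323 = -40345 - 35323 = -75668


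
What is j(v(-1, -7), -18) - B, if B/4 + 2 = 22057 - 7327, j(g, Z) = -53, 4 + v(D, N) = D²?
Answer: -58965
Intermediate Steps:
v(D, N) = -4 + D²
B = 58912 (B = -8 + 4*(22057 - 7327) = -8 + 4*14730 = -8 + 58920 = 58912)
j(v(-1, -7), -18) - B = -53 - 1*58912 = -53 - 58912 = -58965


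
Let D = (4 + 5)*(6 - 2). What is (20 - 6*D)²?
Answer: 38416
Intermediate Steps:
D = 36 (D = 9*4 = 36)
(20 - 6*D)² = (20 - 6*36)² = (20 - 216)² = (-196)² = 38416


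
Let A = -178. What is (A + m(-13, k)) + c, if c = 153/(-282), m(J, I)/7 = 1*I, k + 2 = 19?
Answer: -5597/94 ≈ -59.543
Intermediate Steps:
k = 17 (k = -2 + 19 = 17)
m(J, I) = 7*I (m(J, I) = 7*(1*I) = 7*I)
c = -51/94 (c = 153*(-1/282) = -51/94 ≈ -0.54255)
(A + m(-13, k)) + c = (-178 + 7*17) - 51/94 = (-178 + 119) - 51/94 = -59 - 51/94 = -5597/94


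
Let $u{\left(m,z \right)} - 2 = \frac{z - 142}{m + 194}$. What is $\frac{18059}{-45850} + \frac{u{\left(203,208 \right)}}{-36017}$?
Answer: $- \frac{258260539191}{655597641650} \approx -0.39393$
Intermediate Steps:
$u{\left(m,z \right)} = 2 + \frac{-142 + z}{194 + m}$ ($u{\left(m,z \right)} = 2 + \frac{z - 142}{m + 194} = 2 + \frac{-142 + z}{194 + m}$)
$\frac{18059}{-45850} + \frac{u{\left(203,208 \right)}}{-36017} = \frac{18059}{-45850} + \frac{\frac{1}{194 + 203} \left(246 + 208 + 2 \cdot 203\right)}{-36017} = 18059 \left(- \frac{1}{45850}\right) + \frac{246 + 208 + 406}{397} \left(- \frac{1}{36017}\right) = - \frac{18059}{45850} + \frac{1}{397} \cdot 860 \left(- \frac{1}{36017}\right) = - \frac{18059}{45850} + \frac{860}{397} \left(- \frac{1}{36017}\right) = - \frac{18059}{45850} - \frac{860}{14298749} = - \frac{258260539191}{655597641650}$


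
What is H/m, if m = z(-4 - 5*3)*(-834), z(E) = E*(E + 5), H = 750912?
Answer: -62576/18487 ≈ -3.3849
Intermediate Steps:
z(E) = E*(5 + E)
m = -221844 (m = ((-4 - 5*3)*(5 + (-4 - 5*3)))*(-834) = ((-4 - 15)*(5 + (-4 - 15)))*(-834) = -19*(5 - 19)*(-834) = -19*(-14)*(-834) = 266*(-834) = -221844)
H/m = 750912/(-221844) = 750912*(-1/221844) = -62576/18487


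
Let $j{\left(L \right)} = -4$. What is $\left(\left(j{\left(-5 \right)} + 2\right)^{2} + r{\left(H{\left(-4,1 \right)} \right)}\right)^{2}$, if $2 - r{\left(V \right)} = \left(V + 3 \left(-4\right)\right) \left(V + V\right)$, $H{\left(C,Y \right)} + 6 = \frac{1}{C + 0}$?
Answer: $\frac{3157729}{64} \approx 49340.0$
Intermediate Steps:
$H{\left(C,Y \right)} = -6 + \frac{1}{C}$ ($H{\left(C,Y \right)} = -6 + \frac{1}{C + 0} = -6 + \frac{1}{C}$)
$r{\left(V \right)} = 2 - 2 V \left(-12 + V\right)$ ($r{\left(V \right)} = 2 - \left(V + 3 \left(-4\right)\right) \left(V + V\right) = 2 - \left(V - 12\right) 2 V = 2 - \left(-12 + V\right) 2 V = 2 - 2 V \left(-12 + V\right)$)
$\left(\left(j{\left(-5 \right)} + 2\right)^{2} + r{\left(H{\left(-4,1 \right)} \right)}\right)^{2} = \left(\left(-4 + 2\right)^{2} + \left(2 - 2 \left(-6 + \frac{1}{-4}\right)^{2} + 24 \left(-6 + \frac{1}{-4}\right)\right)\right)^{2} = \left(\left(-2\right)^{2} + \left(2 - 2 \left(-6 - \frac{1}{4}\right)^{2} + 24 \left(-6 - \frac{1}{4}\right)\right)\right)^{2} = \left(4 + \left(2 - 2 \left(- \frac{25}{4}\right)^{2} + 24 \left(- \frac{25}{4}\right)\right)\right)^{2} = \left(4 - \frac{1809}{8}\right)^{2} = \left(- \frac{1777}{8}\right)^{2} = \frac{3157729}{64}$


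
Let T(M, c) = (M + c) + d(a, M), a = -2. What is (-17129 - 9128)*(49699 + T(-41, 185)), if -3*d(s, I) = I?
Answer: -3927259490/3 ≈ -1.3091e+9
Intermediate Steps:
d(s, I) = -I/3
T(M, c) = c + 2*M/3 (T(M, c) = (M + c) - M/3 = c + 2*M/3)
(-17129 - 9128)*(49699 + T(-41, 185)) = (-17129 - 9128)*(49699 + (185 + (⅔)*(-41))) = -26257*(49699 + (185 - 82/3)) = -26257*(49699 + 473/3) = -26257*149570/3 = -3927259490/3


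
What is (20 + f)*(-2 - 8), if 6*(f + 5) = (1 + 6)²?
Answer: -695/3 ≈ -231.67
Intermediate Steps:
f = 19/6 (f = -5 + (1 + 6)²/6 = -5 + (⅙)*7² = -5 + (⅙)*49 = -5 + 49/6 = 19/6 ≈ 3.1667)
(20 + f)*(-2 - 8) = (20 + 19/6)*(-2 - 8) = (139/6)*(-10) = -695/3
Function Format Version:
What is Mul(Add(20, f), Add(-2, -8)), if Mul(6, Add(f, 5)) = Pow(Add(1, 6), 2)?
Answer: Rational(-695, 3) ≈ -231.67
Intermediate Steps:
f = Rational(19, 6) (f = Add(-5, Mul(Rational(1, 6), Pow(Add(1, 6), 2))) = Add(-5, Mul(Rational(1, 6), Pow(7, 2))) = Add(-5, Mul(Rational(1, 6), 49)) = Add(-5, Rational(49, 6)) = Rational(19, 6) ≈ 3.1667)
Mul(Add(20, f), Add(-2, -8)) = Mul(Add(20, Rational(19, 6)), Add(-2, -8)) = Mul(Rational(139, 6), -10) = Rational(-695, 3)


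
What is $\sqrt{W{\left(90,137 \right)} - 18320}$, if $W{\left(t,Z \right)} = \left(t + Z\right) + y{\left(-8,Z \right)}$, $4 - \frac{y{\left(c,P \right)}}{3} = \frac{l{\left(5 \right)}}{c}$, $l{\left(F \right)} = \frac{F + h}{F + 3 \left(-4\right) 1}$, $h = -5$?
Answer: $21 i \sqrt{41} \approx 134.47 i$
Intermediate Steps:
$l{\left(F \right)} = \frac{-5 + F}{-12 + F}$ ($l{\left(F \right)} = \frac{F - 5}{F + 3 \left(-4\right) 1} = \frac{-5 + F}{F - 12} = \frac{-5 + F}{-12 + F}$)
$y{\left(c,P \right)} = 12$ ($y{\left(c,P \right)} = 12 - 3 \frac{\frac{1}{-12 + 5} \left(-5 + 5\right)}{c} = 12 - 3 \frac{\frac{1}{-7} \cdot 0}{c} = 12 - 3 \frac{\left(- \frac{1}{7}\right) 0}{c} = 12 - 3 \frac{0}{c} = 12 - 0 = 12 + 0 = 12$)
$W{\left(t,Z \right)} = 12 + Z + t$ ($W{\left(t,Z \right)} = \left(t + Z\right) + 12 = \left(Z + t\right) + 12 = 12 + Z + t$)
$\sqrt{W{\left(90,137 \right)} - 18320} = \sqrt{\left(12 + 137 + 90\right) - 18320} = \sqrt{239 - 18320} = \sqrt{-18081} = 21 i \sqrt{41}$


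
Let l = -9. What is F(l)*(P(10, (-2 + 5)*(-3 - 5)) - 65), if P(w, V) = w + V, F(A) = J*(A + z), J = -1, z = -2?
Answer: -869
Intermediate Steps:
F(A) = 2 - A (F(A) = -(A - 2) = -(-2 + A) = 2 - A)
P(w, V) = V + w
F(l)*(P(10, (-2 + 5)*(-3 - 5)) - 65) = (2 - 1*(-9))*(((-2 + 5)*(-3 - 5) + 10) - 65) = (2 + 9)*((3*(-8) + 10) - 65) = 11*((-24 + 10) - 65) = 11*(-14 - 65) = 11*(-79) = -869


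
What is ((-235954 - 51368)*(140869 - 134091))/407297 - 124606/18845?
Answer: -36750795834002/7675511965 ≈ -4788.1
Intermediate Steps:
((-235954 - 51368)*(140869 - 134091))/407297 - 124606/18845 = -287322*6778*(1/407297) - 124606*1/18845 = -1947468516*1/407297 - 124606/18845 = -1947468516/407297 - 124606/18845 = -36750795834002/7675511965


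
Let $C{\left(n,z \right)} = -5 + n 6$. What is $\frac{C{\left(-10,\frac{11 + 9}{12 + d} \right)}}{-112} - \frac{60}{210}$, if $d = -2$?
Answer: $\frac{33}{112} \approx 0.29464$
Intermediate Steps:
$C{\left(n,z \right)} = -5 + 6 n$
$\frac{C{\left(-10,\frac{11 + 9}{12 + d} \right)}}{-112} - \frac{60}{210} = \frac{-5 + 6 \left(-10\right)}{-112} - \frac{60}{210} = \left(-5 - 60\right) \left(- \frac{1}{112}\right) - \frac{2}{7} = \left(-65\right) \left(- \frac{1}{112}\right) - \frac{2}{7} = \frac{65}{112} - \frac{2}{7} = \frac{33}{112}$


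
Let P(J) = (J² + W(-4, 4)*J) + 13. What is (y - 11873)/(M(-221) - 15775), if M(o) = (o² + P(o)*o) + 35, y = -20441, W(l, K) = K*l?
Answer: 32314/11545089 ≈ 0.0027989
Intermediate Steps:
P(J) = 13 + J² - 16*J (P(J) = (J² + (4*(-4))*J) + 13 = (J² - 16*J) + 13 = 13 + J² - 16*J)
M(o) = 35 + o² + o*(13 + o² - 16*o) (M(o) = (o² + (13 + o² - 16*o)*o) + 35 = (o² + o*(13 + o² - 16*o)) + 35 = 35 + o² + o*(13 + o² - 16*o))
(y - 11873)/(M(-221) - 15775) = (-20441 - 11873)/((35 + (-221)³ - 15*(-221)² + 13*(-221)) - 15775) = -32314/((35 - 10793861 - 15*48841 - 2873) - 15775) = -32314/((35 - 10793861 - 732615 - 2873) - 15775) = -32314/(-11529314 - 15775) = -32314/(-11545089) = -32314*(-1/11545089) = 32314/11545089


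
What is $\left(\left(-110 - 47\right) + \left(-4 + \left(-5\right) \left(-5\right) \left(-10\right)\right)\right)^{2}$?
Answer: $168921$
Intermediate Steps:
$\left(\left(-110 - 47\right) + \left(-4 + \left(-5\right) \left(-5\right) \left(-10\right)\right)\right)^{2} = \left(-157 + \left(-4 + 25 \left(-10\right)\right)\right)^{2} = \left(-157 - 254\right)^{2} = \left(-411\right)^{2} = 168921$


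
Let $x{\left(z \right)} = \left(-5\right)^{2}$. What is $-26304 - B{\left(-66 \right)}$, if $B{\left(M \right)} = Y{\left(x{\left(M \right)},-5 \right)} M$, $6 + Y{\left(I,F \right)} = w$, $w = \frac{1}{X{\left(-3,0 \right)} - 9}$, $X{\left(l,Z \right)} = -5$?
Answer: $- \frac{186933}{7} \approx -26705.0$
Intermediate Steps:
$x{\left(z \right)} = 25$
$w = - \frac{1}{14}$ ($w = \frac{1}{-5 - 9} = \frac{1}{-14} = - \frac{1}{14} \approx -0.071429$)
$Y{\left(I,F \right)} = - \frac{85}{14}$ ($Y{\left(I,F \right)} = -6 - \frac{1}{14} = - \frac{85}{14}$)
$B{\left(M \right)} = - \frac{85 M}{14}$
$-26304 - B{\left(-66 \right)} = -26304 - \left(- \frac{85}{14}\right) \left(-66\right) = -26304 - \frac{2805}{7} = - \frac{186933}{7}$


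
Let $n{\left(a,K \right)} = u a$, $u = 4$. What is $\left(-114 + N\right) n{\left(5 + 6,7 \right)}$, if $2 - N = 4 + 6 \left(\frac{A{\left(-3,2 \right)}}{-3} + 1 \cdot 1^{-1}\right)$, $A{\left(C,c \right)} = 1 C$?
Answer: $-5632$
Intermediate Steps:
$A{\left(C,c \right)} = C$
$n{\left(a,K \right)} = 4 a$
$N = -14$ ($N = 2 - \left(4 + 6 \left(- \frac{3}{-3} + 1 \cdot 1^{-1}\right)\right) = 2 - \left(4 + 6 \left(\left(-3\right) \left(- \frac{1}{3}\right) + 1 \cdot 1\right)\right) = 2 - \left(4 + 6 \left(1 + 1\right)\right) = 2 - \left(4 + 6 \cdot 2\right) = 2 - \left(4 + 12\right) = 2 - 16 = -14$)
$\left(-114 + N\right) n{\left(5 + 6,7 \right)} = \left(-114 - 14\right) 4 \left(5 + 6\right) = - 128 \cdot 4 \cdot 11 = \left(-128\right) 44 = -5632$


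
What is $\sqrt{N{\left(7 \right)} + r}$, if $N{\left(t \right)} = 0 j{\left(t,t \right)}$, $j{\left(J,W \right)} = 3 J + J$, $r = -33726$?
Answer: $i \sqrt{33726} \approx 183.65 i$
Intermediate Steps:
$j{\left(J,W \right)} = 4 J$
$N{\left(t \right)} = 0$ ($N{\left(t \right)} = 0 \cdot 4 t = 0$)
$\sqrt{N{\left(7 \right)} + r} = \sqrt{0 - 33726} = \sqrt{-33726} = i \sqrt{33726}$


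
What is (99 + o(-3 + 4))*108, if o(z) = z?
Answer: 10800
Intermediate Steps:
(99 + o(-3 + 4))*108 = (99 + (-3 + 4))*108 = (99 + 1)*108 = 100*108 = 10800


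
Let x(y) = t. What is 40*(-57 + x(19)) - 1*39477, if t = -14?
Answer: -42317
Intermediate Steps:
x(y) = -14
40*(-57 + x(19)) - 1*39477 = 40*(-57 - 14) - 1*39477 = 40*(-71) - 39477 = -2840 - 39477 = -42317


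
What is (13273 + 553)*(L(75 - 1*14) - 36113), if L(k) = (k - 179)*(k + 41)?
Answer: -665708074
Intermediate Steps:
L(k) = (-179 + k)*(41 + k)
(13273 + 553)*(L(75 - 1*14) - 36113) = (13273 + 553)*((-7339 + (75 - 1*14)² - 138*(75 - 1*14)) - 36113) = 13826*((-7339 + (75 - 14)² - 138*(75 - 14)) - 36113) = 13826*((-7339 + 61² - 138*61) - 36113) = 13826*((-7339 + 3721 - 8418) - 36113) = 13826*(-12036 - 36113) = 13826*(-48149) = -665708074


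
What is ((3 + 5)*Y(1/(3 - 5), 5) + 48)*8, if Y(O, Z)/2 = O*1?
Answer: 320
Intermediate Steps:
Y(O, Z) = 2*O (Y(O, Z) = 2*(O*1) = 2*O)
((3 + 5)*Y(1/(3 - 5), 5) + 48)*8 = ((3 + 5)*(2/(3 - 5)) + 48)*8 = (8*(2/(-2)) + 48)*8 = (8*(2*(-1/2)) + 48)*8 = (8*(-1) + 48)*8 = (-8 + 48)*8 = 40*8 = 320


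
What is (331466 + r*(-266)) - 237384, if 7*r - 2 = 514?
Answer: 74474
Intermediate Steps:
r = 516/7 (r = 2/7 + (⅐)*514 = 2/7 + 514/7 = 516/7 ≈ 73.714)
(331466 + r*(-266)) - 237384 = (331466 + (516/7)*(-266)) - 237384 = (331466 - 19608) - 237384 = 311858 - 237384 = 74474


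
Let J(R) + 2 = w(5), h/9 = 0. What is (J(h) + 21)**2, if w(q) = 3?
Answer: 484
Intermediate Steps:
h = 0 (h = 9*0 = 0)
J(R) = 1 (J(R) = -2 + 3 = 1)
(J(h) + 21)**2 = (1 + 21)**2 = 22**2 = 484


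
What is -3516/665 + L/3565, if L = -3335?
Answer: -128281/20615 ≈ -6.2227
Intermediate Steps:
-3516/665 + L/3565 = -3516/665 - 3335/3565 = -3516*1/665 - 3335*1/3565 = -3516/665 - 29/31 = -128281/20615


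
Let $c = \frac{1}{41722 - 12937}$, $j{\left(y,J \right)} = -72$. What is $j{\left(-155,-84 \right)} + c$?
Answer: $- \frac{2072519}{28785} \approx -72.0$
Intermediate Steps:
$c = \frac{1}{28785} \approx 3.474 \cdot 10^{-5}$
$j{\left(-155,-84 \right)} + c = -72 + \frac{1}{28785} = - \frac{2072519}{28785}$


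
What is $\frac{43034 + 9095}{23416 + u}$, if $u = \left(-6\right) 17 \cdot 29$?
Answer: $\frac{52129}{20458} \approx 2.5481$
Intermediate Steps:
$u = -2958$ ($u = \left(-102\right) 29 = -2958$)
$\frac{43034 + 9095}{23416 + u} = \frac{43034 + 9095}{23416 - 2958} = \frac{52129}{20458}$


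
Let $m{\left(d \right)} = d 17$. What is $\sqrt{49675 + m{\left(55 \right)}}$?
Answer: $\sqrt{50610} \approx 224.97$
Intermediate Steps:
$m{\left(d \right)} = 17 d$
$\sqrt{49675 + m{\left(55 \right)}} = \sqrt{49675 + 17 \cdot 55} = \sqrt{49675 + 935} = \sqrt{50610}$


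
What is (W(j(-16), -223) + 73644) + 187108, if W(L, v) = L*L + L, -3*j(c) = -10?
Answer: 2346898/9 ≈ 2.6077e+5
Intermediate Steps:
j(c) = 10/3 (j(c) = -⅓*(-10) = 10/3)
W(L, v) = L + L² (W(L, v) = L² + L = L + L²)
(W(j(-16), -223) + 73644) + 187108 = (10*(1 + 10/3)/3 + 73644) + 187108 = ((10/3)*(13/3) + 73644) + 187108 = (130/9 + 73644) + 187108 = 662926/9 + 187108 = 2346898/9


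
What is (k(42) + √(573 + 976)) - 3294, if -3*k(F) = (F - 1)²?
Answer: -11563/3 + √1549 ≈ -3815.0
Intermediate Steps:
k(F) = -(-1 + F)²/3 (k(F) = -(F - 1)²/3 = -(-1 + F)²/3)
(k(42) + √(573 + 976)) - 3294 = (-(-1 + 42)²/3 + √(573 + 976)) - 3294 = (-⅓*41² + √1549) - 3294 = (-⅓*1681 + √1549) - 3294 = (-1681/3 + √1549) - 3294 = -11563/3 + √1549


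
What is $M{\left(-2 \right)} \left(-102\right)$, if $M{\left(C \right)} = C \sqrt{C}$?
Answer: $204 i \sqrt{2} \approx 288.5 i$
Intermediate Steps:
$M{\left(C \right)} = C^{\frac{3}{2}}$
$M{\left(-2 \right)} \left(-102\right) = \left(-2\right)^{\frac{3}{2}} \left(-102\right) = - 2 i \sqrt{2} \left(-102\right) = 204 i \sqrt{2}$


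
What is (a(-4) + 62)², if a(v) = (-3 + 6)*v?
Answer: 2500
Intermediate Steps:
a(v) = 3*v
(a(-4) + 62)² = (3*(-4) + 62)² = (-12 + 62)² = 50² = 2500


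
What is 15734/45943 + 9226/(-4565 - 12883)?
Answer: -74671643/400806732 ≈ -0.18630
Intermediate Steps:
15734/45943 + 9226/(-4565 - 12883) = 15734*(1/45943) + 9226/(-17448) = 15734/45943 + 9226*(-1/17448) = 15734/45943 - 4613/8724 = -74671643/400806732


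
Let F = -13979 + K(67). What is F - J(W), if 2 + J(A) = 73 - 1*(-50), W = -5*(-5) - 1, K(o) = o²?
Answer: -9611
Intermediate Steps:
F = -9490 (F = -13979 + 67² = -13979 + 4489 = -9490)
W = 24 (W = 25 - 1 = 24)
J(A) = 121 (J(A) = -2 + (73 - 1*(-50)) = -2 + (73 + 50) = -2 + 123 = 121)
F - J(W) = -9490 - 1*121 = -9490 - 121 = -9611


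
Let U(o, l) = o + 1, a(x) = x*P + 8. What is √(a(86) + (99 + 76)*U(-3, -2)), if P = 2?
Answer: I*√170 ≈ 13.038*I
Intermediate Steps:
a(x) = 8 + 2*x (a(x) = x*2 + 8 = 2*x + 8 = 8 + 2*x)
U(o, l) = 1 + o
√(a(86) + (99 + 76)*U(-3, -2)) = √((8 + 2*86) + (99 + 76)*(1 - 3)) = √((8 + 172) + 175*(-2)) = √(180 - 350) = √(-170) = I*√170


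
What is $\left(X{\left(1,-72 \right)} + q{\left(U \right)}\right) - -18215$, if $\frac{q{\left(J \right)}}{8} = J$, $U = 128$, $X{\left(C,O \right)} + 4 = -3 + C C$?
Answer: $19233$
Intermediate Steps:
$X{\left(C,O \right)} = -7 + C^{2}$ ($X{\left(C,O \right)} = -4 + \left(-3 + C C\right) = -4 + \left(-3 + C^{2}\right) = -7 + C^{2}$)
$q{\left(J \right)} = 8 J$
$\left(X{\left(1,-72 \right)} + q{\left(U \right)}\right) - -18215 = \left(\left(-7 + 1^{2}\right) + 8 \cdot 128\right) - -18215 = \left(\left(-7 + 1\right) + 1024\right) + 18215 = \left(-6 + 1024\right) + 18215 = 1018 + 18215 = 19233$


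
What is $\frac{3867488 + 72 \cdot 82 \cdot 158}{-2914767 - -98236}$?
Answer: $- \frac{4800320}{2816531} \approx -1.7043$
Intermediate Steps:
$\frac{3867488 + 72 \cdot 82 \cdot 158}{-2914767 - -98236} = \frac{3867488 + 5904 \cdot 158}{-2914767 + 98236} = \frac{3867488 + 932832}{-2816531} = 4800320 \left(- \frac{1}{2816531}\right) = - \frac{4800320}{2816531}$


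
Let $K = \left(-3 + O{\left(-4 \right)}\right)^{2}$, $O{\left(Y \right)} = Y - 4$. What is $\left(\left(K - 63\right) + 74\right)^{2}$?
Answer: $17424$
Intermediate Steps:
$O{\left(Y \right)} = -4 + Y$
$K = 121$ ($K = \left(-3 - 8\right)^{2} = \left(-11\right)^{2} = 121$)
$\left(\left(K - 63\right) + 74\right)^{2} = \left(\left(121 - 63\right) + 74\right)^{2} = \left(58 + 74\right)^{2} = 132^{2} = 17424$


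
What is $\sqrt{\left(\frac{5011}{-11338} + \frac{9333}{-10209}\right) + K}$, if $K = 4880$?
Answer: $\frac{\sqrt{7262663419758631966}}{38583214} \approx 69.847$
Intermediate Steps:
$\sqrt{\left(\frac{5011}{-11338} + \frac{9333}{-10209}\right) + K} = \sqrt{\left(\frac{5011}{-11338} + \frac{9333}{-10209}\right) + 4880} = \sqrt{\left(5011 \left(- \frac{1}{11338}\right) + 9333 \left(- \frac{1}{10209}\right)\right) + 4880} = \sqrt{\left(- \frac{5011}{11338} - \frac{3111}{3403}\right) + 4880} = \sqrt{- \frac{52324951}{38583214} + 4880} = \sqrt{\frac{188233759369}{38583214}} = \frac{\sqrt{7262663419758631966}}{38583214}$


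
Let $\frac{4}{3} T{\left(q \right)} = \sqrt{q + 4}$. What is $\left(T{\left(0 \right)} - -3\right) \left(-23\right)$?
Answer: $- \frac{207}{2} \approx -103.5$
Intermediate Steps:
$T{\left(q \right)} = \frac{3 \sqrt{4 + q}}{4}$ ($T{\left(q \right)} = \frac{3 \sqrt{q + 4}}{4} = \frac{3 \sqrt{4 + q}}{4}$)
$\left(T{\left(0 \right)} - -3\right) \left(-23\right) = \left(\frac{3 \sqrt{4 + 0}}{4} - -3\right) \left(-23\right) = \left(\frac{3 \sqrt{4}}{4} + \left(5 - 2\right)\right) \left(-23\right) = \left(\frac{3}{4} \cdot 2 + 3\right) \left(-23\right) = \left(\frac{3}{2} + 3\right) \left(-23\right) = \frac{9}{2} \left(-23\right) = - \frac{207}{2}$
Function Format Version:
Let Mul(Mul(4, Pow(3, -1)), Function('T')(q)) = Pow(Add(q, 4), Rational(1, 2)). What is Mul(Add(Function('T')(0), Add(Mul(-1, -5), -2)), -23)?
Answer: Rational(-207, 2) ≈ -103.50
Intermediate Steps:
Function('T')(q) = Mul(Rational(3, 4), Pow(Add(4, q), Rational(1, 2))) (Function('T')(q) = Mul(Rational(3, 4), Pow(Add(q, 4), Rational(1, 2))) = Mul(Rational(3, 4), Pow(Add(4, q), Rational(1, 2))))
Mul(Add(Function('T')(0), Add(Mul(-1, -5), -2)), -23) = Mul(Add(Mul(Rational(3, 4), Pow(Add(4, 0), Rational(1, 2))), Add(Mul(-1, -5), -2)), -23) = Mul(Add(Mul(Rational(3, 4), Pow(4, Rational(1, 2))), Add(5, -2)), -23) = Mul(Add(Mul(Rational(3, 4), 2), 3), -23) = Mul(Add(Rational(3, 2), 3), -23) = Mul(Rational(9, 2), -23) = Rational(-207, 2)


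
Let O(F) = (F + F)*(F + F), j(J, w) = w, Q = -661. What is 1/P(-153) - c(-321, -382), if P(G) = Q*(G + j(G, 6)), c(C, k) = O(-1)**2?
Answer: -1554671/97167 ≈ -16.000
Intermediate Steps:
O(F) = 4*F**2 (O(F) = (2*F)*(2*F) = 4*F**2)
c(C, k) = 16 (c(C, k) = (4*(-1)**2)**2 = (4*1)**2 = 4**2 = 16)
P(G) = -3966 - 661*G (P(G) = -661*(G + 6) = -661*(6 + G) = -3966 - 661*G)
1/P(-153) - c(-321, -382) = 1/(-3966 - 661*(-153)) - 1*16 = 1/(-3966 + 101133) - 16 = 1/97167 - 16 = -1554671/97167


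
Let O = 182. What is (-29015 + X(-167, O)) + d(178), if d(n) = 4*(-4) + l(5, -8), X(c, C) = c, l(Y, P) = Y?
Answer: -29193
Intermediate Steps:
d(n) = -11 (d(n) = 4*(-4) + 5 = -16 + 5 = -11)
(-29015 + X(-167, O)) + d(178) = (-29015 - 167) - 11 = -29182 - 11 = -29193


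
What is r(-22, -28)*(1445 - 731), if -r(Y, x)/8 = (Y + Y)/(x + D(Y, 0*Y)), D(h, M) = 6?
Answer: -11424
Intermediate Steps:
r(Y, x) = -16*Y/(6 + x) (r(Y, x) = -8*(Y + Y)/(x + 6) = -8*2*Y/(6 + x) = -16*Y/(6 + x))
r(-22, -28)*(1445 - 731) = (-16*(-22)/(6 - 28))*(1445 - 731) = -16*(-22)/(-22)*714 = -16*(-22)*(-1/22)*714 = -16*714 = -11424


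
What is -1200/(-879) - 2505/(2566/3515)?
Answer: -2578860575/751838 ≈ -3430.1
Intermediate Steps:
-1200/(-879) - 2505/(2566/3515) = -1200*(-1/879) - 2505/(2566*(1/3515)) = 400/293 - 2505/2566/3515 = 400/293 - 2505*3515/2566 = 400/293 - 8805075/2566 = -2578860575/751838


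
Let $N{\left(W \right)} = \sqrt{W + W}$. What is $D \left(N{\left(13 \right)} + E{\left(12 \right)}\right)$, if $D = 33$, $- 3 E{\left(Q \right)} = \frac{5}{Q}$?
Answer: $- \frac{55}{12} + 33 \sqrt{26} \approx 163.68$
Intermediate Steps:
$E{\left(Q \right)} = - \frac{5}{3 Q}$ ($E{\left(Q \right)} = - \frac{5 \frac{1}{Q}}{3} = - \frac{5}{3 Q}$)
$N{\left(W \right)} = \sqrt{2} \sqrt{W}$ ($N{\left(W \right)} = \sqrt{2 W} = \sqrt{2} \sqrt{W}$)
$D \left(N{\left(13 \right)} + E{\left(12 \right)}\right) = 33 \left(\sqrt{2} \sqrt{13} - \frac{5}{3 \cdot 12}\right) = 33 \left(\sqrt{26} - \frac{5}{36}\right) = 33 \left(- \frac{5}{36} + \sqrt{26}\right) = - \frac{55}{12} + 33 \sqrt{26}$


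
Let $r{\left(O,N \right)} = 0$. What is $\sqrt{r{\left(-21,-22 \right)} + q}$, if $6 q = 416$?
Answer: $\frac{4 \sqrt{39}}{3} \approx 8.3267$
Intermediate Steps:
$q = \frac{208}{3}$ ($q = \frac{1}{6} \cdot 416 = \frac{208}{3} \approx 69.333$)
$\sqrt{r{\left(-21,-22 \right)} + q} = \sqrt{0 + \frac{208}{3}} = \sqrt{\frac{208}{3}} = \frac{4 \sqrt{39}}{3}$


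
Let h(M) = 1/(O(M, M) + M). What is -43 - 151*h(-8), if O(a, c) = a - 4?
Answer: -709/20 ≈ -35.450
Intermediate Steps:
O(a, c) = -4 + a
h(M) = 1/(-4 + 2*M) (h(M) = 1/((-4 + M) + M) = 1/(-4 + 2*M))
-43 - 151*h(-8) = -43 - 151/(2*(-2 - 8)) = -43 - 151/(2*(-10)) = -43 - 151*(-1)/(2*10) = -43 - 151*(-1/20) = -43 + 151/20 = -709/20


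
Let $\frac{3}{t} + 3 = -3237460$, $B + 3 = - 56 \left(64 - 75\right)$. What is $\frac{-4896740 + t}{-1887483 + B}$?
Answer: $\frac{15853014570623}{6108671810810} \approx 2.5952$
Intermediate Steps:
$B = 613$ ($B = -3 - 56 \left(64 - 75\right) = -3 - -616 = -3 + 616 = 613$)
$t = - \frac{3}{3237463}$ ($t = \frac{3}{-3 - 3237460} = \frac{3}{-3237463} = 3 \left(- \frac{1}{3237463}\right) = - \frac{3}{3237463} \approx -9.2665 \cdot 10^{-7}$)
$\frac{-4896740 + t}{-1887483 + B} = \frac{-4896740 - \frac{3}{3237463}}{-1887483 + 613} = - \frac{15853014570623}{3237463 \left(-1886870\right)} = \left(- \frac{15853014570623}{3237463}\right) \left(- \frac{1}{1886870}\right) = \frac{15853014570623}{6108671810810}$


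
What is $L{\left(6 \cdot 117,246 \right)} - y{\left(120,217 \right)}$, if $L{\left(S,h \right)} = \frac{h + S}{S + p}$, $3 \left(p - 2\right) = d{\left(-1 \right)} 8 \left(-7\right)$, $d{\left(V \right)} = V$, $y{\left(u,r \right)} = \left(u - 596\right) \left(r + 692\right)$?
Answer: $\frac{234515439}{542} \approx 4.3269 \cdot 10^{5}$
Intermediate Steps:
$y{\left(u,r \right)} = \left(-596 + u\right) \left(692 + r\right)$
$p = \frac{62}{3}$ ($p = 2 + \frac{\left(-1\right) 8 \left(-7\right)}{3} = 2 + \frac{\left(-8\right) \left(-7\right)}{3} = 2 + \frac{1}{3} \cdot 56 = 2 + \frac{56}{3} = \frac{62}{3} \approx 20.667$)
$L{\left(S,h \right)} = \frac{S + h}{\frac{62}{3} + S}$ ($L{\left(S,h \right)} = \frac{h + S}{S + \frac{62}{3}} = \frac{S + h}{\frac{62}{3} + S}$)
$L{\left(6 \cdot 117,246 \right)} - y{\left(120,217 \right)} = \frac{3 \left(6 \cdot 117 + 246\right)}{62 + 3 \cdot 6 \cdot 117} - \left(-412432 - 129332 + 692 \cdot 120 + 217 \cdot 120\right) = \frac{3 \left(702 + 246\right)}{62 + 3 \cdot 702} - \left(-412432 - 129332 + 83040 + 26040\right) = 3 \frac{1}{62 + 2106} \cdot 948 - -432684 = 3 \cdot \frac{1}{2168} \cdot 948 + 432684 = \frac{711}{542} + 432684 = \frac{234515439}{542}$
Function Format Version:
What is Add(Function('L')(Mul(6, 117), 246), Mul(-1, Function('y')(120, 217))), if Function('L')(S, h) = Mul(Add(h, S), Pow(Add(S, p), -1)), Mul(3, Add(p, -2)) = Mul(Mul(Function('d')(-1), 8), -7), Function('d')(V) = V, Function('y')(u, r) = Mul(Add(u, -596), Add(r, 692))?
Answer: Rational(234515439, 542) ≈ 4.3269e+5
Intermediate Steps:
Function('y')(u, r) = Mul(Add(-596, u), Add(692, r))
p = Rational(62, 3) (p = Add(2, Mul(Rational(1, 3), Mul(Mul(-1, 8), -7))) = Add(2, Mul(Rational(1, 3), Mul(-8, -7))) = Add(2, Mul(Rational(1, 3), 56)) = Add(2, Rational(56, 3)) = Rational(62, 3) ≈ 20.667)
Function('L')(S, h) = Mul(Pow(Add(Rational(62, 3), S), -1), Add(S, h)) (Function('L')(S, h) = Mul(Add(h, S), Pow(Add(S, Rational(62, 3)), -1)) = Mul(Add(S, h), Pow(Add(Rational(62, 3), S), -1)) = Mul(Pow(Add(Rational(62, 3), S), -1), Add(S, h)))
Add(Function('L')(Mul(6, 117), 246), Mul(-1, Function('y')(120, 217))) = Add(Mul(3, Pow(Add(62, Mul(3, Mul(6, 117))), -1), Add(Mul(6, 117), 246)), Mul(-1, Add(-412432, Mul(-596, 217), Mul(692, 120), Mul(217, 120)))) = Add(Mul(3, Pow(Add(62, Mul(3, 702)), -1), Add(702, 246)), Mul(-1, Add(-412432, -129332, 83040, 26040))) = Add(Mul(3, Pow(Add(62, 2106), -1), 948), Mul(-1, -432684)) = Add(Mul(3, Pow(2168, -1), 948), 432684) = Add(Mul(3, Rational(1, 2168), 948), 432684) = Add(Rational(711, 542), 432684) = Rational(234515439, 542)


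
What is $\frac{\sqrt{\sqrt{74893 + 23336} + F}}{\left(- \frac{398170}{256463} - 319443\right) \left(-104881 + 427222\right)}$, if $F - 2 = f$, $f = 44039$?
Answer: $- \frac{256463 \sqrt{44041 + \sqrt{98229}}}{26408014732361139} \approx -2.0453 \cdot 10^{-9}$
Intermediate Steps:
$F = 44041$ ($F = 2 + 44039 = 44041$)
$\frac{\sqrt{\sqrt{74893 + 23336} + F}}{\left(- \frac{398170}{256463} - 319443\right) \left(-104881 + 427222\right)} = \frac{\sqrt{\sqrt{74893 + 23336} + 44041}}{\left(- \frac{398170}{256463} - 319443\right) \left(-104881 + 427222\right)} = \frac{\sqrt{\sqrt{98229} + 44041}}{\left(\left(-398170\right) \frac{1}{256463} - 319443\right) 322341} = \frac{\sqrt{44041 + \sqrt{98229}}}{\left(- \frac{398170}{256463} - 319443\right) 322341} = \frac{\sqrt{44041 + \sqrt{98229}}}{\left(- \frac{81925708279}{256463}\right) 322341} = \frac{\sqrt{44041 + \sqrt{98229}}}{- \frac{26408014732361139}{256463}} = \sqrt{44041 + \sqrt{98229}} \left(- \frac{256463}{26408014732361139}\right) = - \frac{256463 \sqrt{44041 + \sqrt{98229}}}{26408014732361139}$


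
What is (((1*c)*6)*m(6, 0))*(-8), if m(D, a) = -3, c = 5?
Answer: 720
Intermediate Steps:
(((1*c)*6)*m(6, 0))*(-8) = (((1*5)*6)*(-3))*(-8) = ((5*6)*(-3))*(-8) = (30*(-3))*(-8) = -90*(-8) = 720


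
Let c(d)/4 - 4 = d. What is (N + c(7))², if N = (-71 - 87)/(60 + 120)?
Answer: 15062161/8100 ≈ 1859.5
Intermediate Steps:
N = -79/90 (N = -158/180 = -158*1/180 = -79/90 ≈ -0.87778)
c(d) = 16 + 4*d
(N + c(7))² = (-79/90 + (16 + 4*7))² = (-79/90 + (16 + 28))² = (-79/90 + 44)² = (3881/90)² = 15062161/8100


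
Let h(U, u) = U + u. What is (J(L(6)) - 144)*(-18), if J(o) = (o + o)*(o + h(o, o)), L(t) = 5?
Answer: -108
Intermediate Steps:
J(o) = 6*o² (J(o) = (o + o)*(o + (o + o)) = (2*o)*(o + 2*o) = (2*o)*(3*o) = 6*o²)
(J(L(6)) - 144)*(-18) = (6*5² - 144)*(-18) = (6*25 - 144)*(-18) = (150 - 144)*(-18) = 6*(-18) = -108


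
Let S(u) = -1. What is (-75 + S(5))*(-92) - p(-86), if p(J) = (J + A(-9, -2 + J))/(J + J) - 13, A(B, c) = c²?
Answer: 606259/86 ≈ 7049.5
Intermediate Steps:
p(J) = -13 + (J + (-2 + J)²)/(2*J) (p(J) = (J + (-2 + J)²)/(J + J) - 13 = (J + (-2 + J)²)/((2*J)) - 13 = (J + (-2 + J)²)*(1/(2*J)) - 13 = (J + (-2 + J)²)/(2*J) - 13 = -13 + (J + (-2 + J)²)/(2*J))
(-75 + S(5))*(-92) - p(-86) = (-75 - 1)*(-92) - ((-2 - 86)² - 25*(-86))/(2*(-86)) = -76*(-92) - (-1)*((-88)² + 2150)/(2*86) = 6992 - (-1)*(7744 + 2150)/(2*86) = 6992 - (-1)*9894/(2*86) = 6992 - 1*(-4947/86) = 6992 + 4947/86 = 606259/86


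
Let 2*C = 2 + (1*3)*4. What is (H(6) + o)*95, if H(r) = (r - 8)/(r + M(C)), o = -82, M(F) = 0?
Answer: -23465/3 ≈ -7821.7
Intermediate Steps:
C = 7 (C = (2 + (1*3)*4)/2 = (2 + 3*4)/2 = (2 + 12)/2 = (½)*14 = 7)
H(r) = (-8 + r)/r (H(r) = (r - 8)/(r + 0) = (-8 + r)/r)
(H(6) + o)*95 = ((-8 + 6)/6 - 82)*95 = ((⅙)*(-2) - 82)*95 = (-⅓ - 82)*95 = -247/3*95 = -23465/3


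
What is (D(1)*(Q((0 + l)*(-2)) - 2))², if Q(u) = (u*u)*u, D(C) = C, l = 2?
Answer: 4356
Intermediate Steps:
Q(u) = u³ (Q(u) = u²*u = u³)
(D(1)*(Q((0 + l)*(-2)) - 2))² = (1*(((0 + 2)*(-2))³ - 2))² = (1*((2*(-2))³ - 2))² = (1*((-4)³ - 2))² = (1*(-64 - 2))² = (1*(-66))² = (-66)² = 4356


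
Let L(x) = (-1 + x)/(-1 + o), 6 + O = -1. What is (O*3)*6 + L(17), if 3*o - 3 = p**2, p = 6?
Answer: -374/3 ≈ -124.67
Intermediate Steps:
o = 13 (o = 1 + (1/3)*6**2 = 1 + (1/3)*36 = 1 + 12 = 13)
O = -7 (O = -6 - 1 = -7)
L(x) = -1/12 + x/12 (L(x) = (-1 + x)/(-1 + 13) = (-1 + x)/12 = (-1 + x)*(1/12) = -1/12 + x/12)
(O*3)*6 + L(17) = -7*3*6 + (-1/12 + (1/12)*17) = -21*6 + (-1/12 + 17/12) = -126 + 4/3 = -374/3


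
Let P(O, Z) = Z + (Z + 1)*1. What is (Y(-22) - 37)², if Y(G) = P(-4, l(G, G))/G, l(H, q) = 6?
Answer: 683929/484 ≈ 1413.1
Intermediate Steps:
P(O, Z) = 1 + 2*Z (P(O, Z) = Z + (1 + Z)*1 = Z + (1 + Z) = 1 + 2*Z)
Y(G) = 13/G (Y(G) = (1 + 2*6)/G = (1 + 12)/G = 13/G)
(Y(-22) - 37)² = (13/(-22) - 37)² = (13*(-1/22) - 37)² = (-13/22 - 37)² = (-827/22)² = 683929/484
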